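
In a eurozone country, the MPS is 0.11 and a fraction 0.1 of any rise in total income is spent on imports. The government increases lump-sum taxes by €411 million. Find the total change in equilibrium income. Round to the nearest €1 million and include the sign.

MPC = 1 − MPS = 1 − 0.11 = 0.89.
A lump-sum tax change of +€411 million shifts disposable income by −€411 million; first-round consumption changes by −c × ΔT = −0.89 × (+€411 million) = −€365.79 million.
Expenditure multiplier = 1/(1 − c + m) = 1/(1 − 0.89 + 0.1) = 1/0.21 ≈ 4.762.
The tax multiplier is −c × k ≈ −4.238, so ΔY = k × (−c·ΔT) = (−€365.79 million) / 0.21 ≈ −€1,742 million.

−€1,742 million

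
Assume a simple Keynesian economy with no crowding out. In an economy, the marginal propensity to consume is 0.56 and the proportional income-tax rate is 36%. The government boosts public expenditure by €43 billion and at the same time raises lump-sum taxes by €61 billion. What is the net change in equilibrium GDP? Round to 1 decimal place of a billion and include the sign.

Expenditure multiplier = 1/(1 − c(1−t)) = 1/(1 − 0.56×0.64) = 1/0.6416 ≈ 1.559.
ΔG contributes k·ΔG = (+€43 billion) / 0.6416 ≈ +€67 billion.
ΔT of +€61 billion changes first-round spending by −c·ΔT = −€34.16 billion, contributing k·(−c·ΔT) = (−€34.16 billion) / 0.6416 ≈ −€53.2 billion.
Net ΔY = k(ΔG − c·ΔT) = (+€8.84 billion) / 0.6416 ≈ +€13.8 billion.

+€13.8 billion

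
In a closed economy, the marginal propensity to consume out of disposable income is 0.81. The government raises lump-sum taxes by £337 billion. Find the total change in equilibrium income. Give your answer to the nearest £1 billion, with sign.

A lump-sum tax change of +£337 billion shifts disposable income by −£337 billion; first-round consumption changes by −c × ΔT = −0.81 × (+£337 billion) = −£272.97 billion.
Expenditure multiplier = 1/(1 − MPC) = 1/(1 − 0.81) = 1/0.19 ≈ 5.263.
The tax multiplier is −c × k ≈ −4.263, so ΔY = k × (−c·ΔT) = (−£272.97 billion) / 0.19 ≈ −£1,437 billion.

−£1,437 billion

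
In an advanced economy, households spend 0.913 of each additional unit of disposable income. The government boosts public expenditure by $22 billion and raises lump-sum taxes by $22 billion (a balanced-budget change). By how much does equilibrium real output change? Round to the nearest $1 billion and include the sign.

+$22 billion

Expenditure multiplier = 1/(1 − MPC) = 1/(1 − 0.913) = 1/0.087 ≈ 11.494.
ΔG contributes k·ΔG = (+$22 billion) / 0.087 ≈ +$252.9 billion.
ΔT of +$22 billion changes first-round spending by −c·ΔT = −$20.086 billion, contributing k·(−c·ΔT) = (−$20.086 billion) / 0.087 ≈ −$230.9 billion.
With ΔG = ΔT and no other leakages, the balanced-budget multiplier is 1, so ΔY = ΔG = +$22 billion.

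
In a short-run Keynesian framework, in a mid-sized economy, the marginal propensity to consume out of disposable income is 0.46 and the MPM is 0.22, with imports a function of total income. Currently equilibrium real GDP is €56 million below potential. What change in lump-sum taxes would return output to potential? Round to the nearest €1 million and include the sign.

Spending multiplier = 1/(1 − c + m) = 1/(1 − 0.46 + 0.22) = 1/0.76 ≈ 1.316.
Tax multiplier = −c·k = −0.46/0.76 ≈ −0.605. Need ΔY = +€56 million, so ΔT = ΔY/(−c·k) = −(+€56 million) × 0.76 / 0.46 ≈ −€93 million.
The government should cut lump-sum taxes by €93 million.

−€93 million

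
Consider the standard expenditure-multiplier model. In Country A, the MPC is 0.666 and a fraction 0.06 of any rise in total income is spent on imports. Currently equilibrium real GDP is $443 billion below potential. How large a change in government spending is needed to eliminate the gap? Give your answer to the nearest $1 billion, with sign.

Spending multiplier = 1/(1 − c + m) = 1/(1 − 0.666 + 0.06) = 1/0.394 ≈ 2.538.
Need ΔY = +$443 billion, so ΔG = ΔY/k = (+$443 billion) × 0.394 ≈ +$175 billion.
The government should increase government spending by $175 billion.

+$175 billion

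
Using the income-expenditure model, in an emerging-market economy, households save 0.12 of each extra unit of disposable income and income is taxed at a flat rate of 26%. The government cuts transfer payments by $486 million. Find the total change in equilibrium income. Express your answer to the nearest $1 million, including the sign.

MPC = 1 − MPS = 1 − 0.12 = 0.88.
The transfer change shifts disposable income by −$486 million, so first-round consumption changes by c·ΔTR = 0.88 × (−$486 million) = −$427.68 million.
Expenditure multiplier = 1/(1 − c(1−t)) = 1/(1 − 0.88×0.74) = 1/0.3488 ≈ 2.867.
The transfer multiplier is c × k ≈ 2.523, so ΔY = k × (c·ΔTR) = (−$427.68 million) / 0.3488 ≈ −$1,226 million.

−$1,226 million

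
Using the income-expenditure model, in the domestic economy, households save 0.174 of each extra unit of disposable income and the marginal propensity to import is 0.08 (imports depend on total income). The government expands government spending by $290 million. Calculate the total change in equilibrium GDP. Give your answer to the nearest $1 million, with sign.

MPC = 1 − MPS = 1 − 0.174 = 0.826.
Expenditure multiplier = 1/(1 − c + m) = 1/(1 − 0.826 + 0.08) = 1/0.254 ≈ 3.937.
ΔY = k × ΔG = (+$290 million) / 0.254 ≈ +$1,142 million.

+$1,142 million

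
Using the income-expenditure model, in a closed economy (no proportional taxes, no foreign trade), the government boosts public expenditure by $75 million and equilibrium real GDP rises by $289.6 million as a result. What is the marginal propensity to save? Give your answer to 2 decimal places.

Implied spending multiplier k = ΔY/ΔG = 289.6/75 ≈ 3.8613.
Since k = 1/(1 − MPC), MPC = 1 − 1/k = 1 − ΔG/ΔY = 1 − 75/289.6 ≈ 0.74.
MPS = 1 − MPC = 0.26.

0.26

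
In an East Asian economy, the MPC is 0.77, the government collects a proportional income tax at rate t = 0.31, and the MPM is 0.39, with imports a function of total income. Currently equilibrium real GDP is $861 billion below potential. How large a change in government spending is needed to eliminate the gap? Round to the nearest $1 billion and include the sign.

+$739 billion

Spending multiplier = 1/(1 − c(1−t) + m) = 1/(1 − 0.77×0.69 + 0.39) = 1/0.8587 ≈ 1.165.
Need ΔY = +$861 billion, so ΔG = ΔY/k = (+$861 billion) × 0.8587 ≈ +$739 billion.
The government should increase government spending by $739 billion.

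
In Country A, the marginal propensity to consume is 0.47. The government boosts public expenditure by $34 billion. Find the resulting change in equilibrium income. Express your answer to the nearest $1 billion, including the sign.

+$64 billion

Spending multiplier = 1/(1 − MPC) = 1/(1 − 0.47) = 1/0.53 ≈ 1.887.
ΔY = k × ΔG = (+$34 billion) / 0.53 ≈ +$64 billion.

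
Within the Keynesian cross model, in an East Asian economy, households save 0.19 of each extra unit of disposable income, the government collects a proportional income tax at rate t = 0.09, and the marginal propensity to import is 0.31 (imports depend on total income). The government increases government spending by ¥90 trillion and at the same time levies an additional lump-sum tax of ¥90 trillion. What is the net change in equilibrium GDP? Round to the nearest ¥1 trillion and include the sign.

MPC = 1 − MPS = 1 − 0.19 = 0.81.
Expenditure multiplier = 1/(1 − c(1−t) + m) = 1/(1 − 0.81×0.91 + 0.31) = 1/0.5729 ≈ 1.746.
ΔG contributes k·ΔG = (+¥90 trillion) / 0.5729 ≈ +¥157.1 trillion.
ΔT of +¥90 trillion changes first-round spending by −c·ΔT = −¥72.9 trillion, contributing k·(−c·ΔT) = (−¥72.9 trillion) / 0.5729 ≈ −¥127.2 trillion.
Net ΔY = k(ΔG − c·ΔT) = (+¥17.1 trillion) / 0.5729 ≈ +¥30 trillion.

+¥30 trillion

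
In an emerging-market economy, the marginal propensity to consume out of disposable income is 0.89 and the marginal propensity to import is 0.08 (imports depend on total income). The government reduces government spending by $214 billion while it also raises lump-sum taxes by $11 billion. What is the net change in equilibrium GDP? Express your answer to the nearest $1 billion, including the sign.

−$1,178 billion

Expenditure multiplier = 1/(1 − c + m) = 1/(1 − 0.89 + 0.08) = 1/0.19 ≈ 5.263.
ΔG contributes k·ΔG = (−$214 billion) / 0.19 ≈ −$1,126.3 billion.
ΔT of +$11 billion changes first-round spending by −c·ΔT = −$9.79 billion, contributing k·(−c·ΔT) = (−$9.79 billion) / 0.19 ≈ −$51.5 billion.
Net ΔY = k(ΔG − c·ΔT) = (−$223.79 billion) / 0.19 ≈ −$1,178 billion.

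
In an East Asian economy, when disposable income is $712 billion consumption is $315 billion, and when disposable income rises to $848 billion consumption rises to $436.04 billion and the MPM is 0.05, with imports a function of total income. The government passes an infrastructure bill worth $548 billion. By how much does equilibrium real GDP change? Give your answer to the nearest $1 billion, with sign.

MPC = ΔC/ΔYd = (436.04 − 315)/(848 − 712) = 121.04/136 = 0.89.
Expenditure multiplier = 1/(1 − c + m) = 1/(1 − 0.89 + 0.05) = 1/0.16 = 6.25.
ΔY = k × ΔG = (+$548 billion) / 0.16 = +$3,425 billion.

+$3,425 billion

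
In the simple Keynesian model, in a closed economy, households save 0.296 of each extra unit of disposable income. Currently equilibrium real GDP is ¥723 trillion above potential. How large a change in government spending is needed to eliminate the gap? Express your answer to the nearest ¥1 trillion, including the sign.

MPC = 1 − MPS = 1 − 0.296 = 0.704.
Spending multiplier = 1/(1 − MPC) = 1/(1 − 0.704) = 1/0.296 ≈ 3.378.
Need ΔY = −¥723 trillion, so ΔG = ΔY/k = (−¥723 trillion) × 0.296 ≈ −¥214 trillion.
The government should cut government spending by ¥214 trillion.

−¥214 trillion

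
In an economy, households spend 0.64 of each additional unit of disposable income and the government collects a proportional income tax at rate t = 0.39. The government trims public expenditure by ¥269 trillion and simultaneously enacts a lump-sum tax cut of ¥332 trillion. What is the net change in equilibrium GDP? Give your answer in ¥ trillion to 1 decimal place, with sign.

Expenditure multiplier = 1/(1 − c(1−t)) = 1/(1 − 0.64×0.61) = 1/0.6096 ≈ 1.64.
ΔG contributes k·ΔG = (−¥269 trillion) / 0.6096 ≈ −¥441.3 trillion.
ΔT of −¥332 trillion changes first-round spending by −c·ΔT = +¥212.48 trillion, contributing k·(−c·ΔT) = (+¥212.48 trillion) / 0.6096 ≈ +¥348.6 trillion.
Net ΔY = k(ΔG − c·ΔT) = (−¥56.52 trillion) / 0.6096 ≈ −¥92.7 trillion.

−¥92.7 trillion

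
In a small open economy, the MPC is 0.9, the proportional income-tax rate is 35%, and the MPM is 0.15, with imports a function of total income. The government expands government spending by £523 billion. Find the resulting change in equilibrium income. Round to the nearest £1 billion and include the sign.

Expenditure multiplier = 1/(1 − c(1−t) + m) = 1/(1 − 0.9×0.65 + 0.15) = 1/0.565 ≈ 1.77.
ΔY = k × ΔG = (+£523 billion) / 0.565 ≈ +£926 billion.

+£926 billion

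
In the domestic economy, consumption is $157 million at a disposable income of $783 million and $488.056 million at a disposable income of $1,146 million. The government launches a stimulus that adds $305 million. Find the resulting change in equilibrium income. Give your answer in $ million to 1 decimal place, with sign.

+$3,465.9 million

MPC = ΔC/ΔYd = (488.056 − 157)/(1,146 − 783) = 331.056/363 = 0.912.
Spending multiplier = 1/(1 − MPC) = 1/(1 − 0.912) = 1/0.088 ≈ 11.364.
ΔY = k × ΔG = (+$305 million) / 0.088 ≈ +$3,465.9 million.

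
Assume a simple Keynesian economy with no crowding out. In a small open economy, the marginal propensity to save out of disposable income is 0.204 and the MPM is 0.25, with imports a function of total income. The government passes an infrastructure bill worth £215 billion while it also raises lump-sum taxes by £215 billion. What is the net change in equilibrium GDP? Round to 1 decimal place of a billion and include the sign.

MPC = 1 − MPS = 1 − 0.204 = 0.796.
Expenditure multiplier = 1/(1 − c + m) = 1/(1 − 0.796 + 0.25) = 1/0.454 ≈ 2.203.
ΔG contributes k·ΔG = (+£215 billion) / 0.454 ≈ +£473.6 billion.
ΔT of +£215 billion changes first-round spending by −c·ΔT = −£171.14 billion, contributing k·(−c·ΔT) = (−£171.14 billion) / 0.454 ≈ −£377 billion.
Net ΔY = k(ΔG − c·ΔT) = (+£43.86 billion) / 0.454 ≈ +£96.6 billion.

+£96.6 billion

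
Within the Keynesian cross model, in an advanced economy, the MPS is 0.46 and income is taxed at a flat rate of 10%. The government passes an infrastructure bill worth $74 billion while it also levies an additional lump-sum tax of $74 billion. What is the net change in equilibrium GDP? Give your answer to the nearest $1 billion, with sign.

MPC = 1 − MPS = 1 − 0.46 = 0.54.
Expenditure multiplier = 1/(1 − c(1−t)) = 1/(1 − 0.54×0.9) = 1/0.514 ≈ 1.946.
ΔG contributes k·ΔG = (+$74 billion) / 0.514 ≈ +$144 billion.
ΔT of +$74 billion changes first-round spending by −c·ΔT = −$39.96 billion, contributing k·(−c·ΔT) = (−$39.96 billion) / 0.514 ≈ −$77.7 billion.
Net ΔY = k(ΔG − c·ΔT) = (+$34.04 billion) / 0.514 ≈ +$66 billion.

+$66 billion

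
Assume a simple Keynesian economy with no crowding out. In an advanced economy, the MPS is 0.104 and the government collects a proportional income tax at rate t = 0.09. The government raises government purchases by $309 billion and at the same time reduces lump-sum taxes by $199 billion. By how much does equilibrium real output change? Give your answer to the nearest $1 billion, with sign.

+$2,639 billion

MPC = 1 − MPS = 1 − 0.104 = 0.896.
Expenditure multiplier = 1/(1 − c(1−t)) = 1/(1 − 0.896×0.91) = 1/0.18464 ≈ 5.416.
ΔG contributes k·ΔG = (+$309 billion) / 0.18464 ≈ +$1,673.5 billion.
ΔT of −$199 billion changes first-round spending by −c·ΔT = +$178.304 billion, contributing k·(−c·ΔT) = (+$178.304 billion) / 0.18464 ≈ +$965.7 billion.
Net ΔY = k(ΔG − c·ΔT) = (+$487.304 billion) / 0.18464 ≈ +$2,639 billion.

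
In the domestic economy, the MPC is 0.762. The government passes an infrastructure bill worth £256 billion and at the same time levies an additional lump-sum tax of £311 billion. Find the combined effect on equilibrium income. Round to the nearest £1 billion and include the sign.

+£80 billion

Expenditure multiplier = 1/(1 − MPC) = 1/(1 − 0.762) = 1/0.238 ≈ 4.202.
ΔG contributes k·ΔG = (+£256 billion) / 0.238 ≈ +£1,075.6 billion.
ΔT of +£311 billion changes first-round spending by −c·ΔT = −£236.982 billion, contributing k·(−c·ΔT) = (−£236.982 billion) / 0.238 ≈ −£995.7 billion.
Net ΔY = k(ΔG − c·ΔT) = (+£19.018 billion) / 0.238 ≈ +£80 billion.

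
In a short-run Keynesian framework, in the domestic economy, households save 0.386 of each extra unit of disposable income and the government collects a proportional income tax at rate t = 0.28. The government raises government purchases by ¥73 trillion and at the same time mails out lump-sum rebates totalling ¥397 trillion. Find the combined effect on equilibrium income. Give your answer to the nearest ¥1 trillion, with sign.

MPC = 1 − MPS = 1 − 0.386 = 0.614.
Expenditure multiplier = 1/(1 − c(1−t)) = 1/(1 − 0.614×0.72) = 1/0.55792 ≈ 1.792.
ΔG contributes k·ΔG = (+¥73 trillion) / 0.55792 ≈ +¥130.8 trillion.
ΔT of −¥397 trillion changes first-round spending by −c·ΔT = +¥243.758 trillion, contributing k·(−c·ΔT) = (+¥243.758 trillion) / 0.55792 ≈ +¥436.9 trillion.
Net ΔY = k(ΔG − c·ΔT) = (+¥316.758 trillion) / 0.55792 ≈ +¥568 trillion.

+¥568 trillion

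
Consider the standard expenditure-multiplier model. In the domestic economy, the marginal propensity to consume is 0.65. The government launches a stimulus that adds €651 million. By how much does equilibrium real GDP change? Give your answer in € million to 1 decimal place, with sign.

Expenditure multiplier = 1/(1 − MPC) = 1/(1 − 0.65) = 1/0.35 ≈ 2.857.
ΔY = k × ΔG = (+€651 million) / 0.35 = +€1,860 million.

+€1,860.0 million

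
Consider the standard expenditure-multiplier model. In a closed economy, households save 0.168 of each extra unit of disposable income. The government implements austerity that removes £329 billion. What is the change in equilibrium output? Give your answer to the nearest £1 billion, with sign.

−£1,958 billion

MPC = 1 − MPS = 1 − 0.168 = 0.832.
Government-spending multiplier = 1/(1 − MPC) = 1/(1 − 0.832) = 1/0.168 ≈ 5.952.
ΔY = k × ΔG = (−£329 billion) / 0.168 ≈ −£1,958 billion.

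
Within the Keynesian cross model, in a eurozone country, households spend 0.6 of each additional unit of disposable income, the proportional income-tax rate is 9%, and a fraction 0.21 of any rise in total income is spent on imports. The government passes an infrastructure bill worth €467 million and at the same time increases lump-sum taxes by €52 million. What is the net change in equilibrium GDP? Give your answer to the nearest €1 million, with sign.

+€656 million

Expenditure multiplier = 1/(1 − c(1−t) + m) = 1/(1 − 0.6×0.91 + 0.21) = 1/0.664 ≈ 1.506.
ΔG contributes k·ΔG = (+€467 million) / 0.664 ≈ +€703.3 million.
ΔT of +€52 million changes first-round spending by −c·ΔT = −€31.2 million, contributing k·(−c·ΔT) = (−€31.2 million) / 0.664 ≈ −€47 million.
Net ΔY = k(ΔG − c·ΔT) = (+€435.8 million) / 0.664 ≈ +€656 million.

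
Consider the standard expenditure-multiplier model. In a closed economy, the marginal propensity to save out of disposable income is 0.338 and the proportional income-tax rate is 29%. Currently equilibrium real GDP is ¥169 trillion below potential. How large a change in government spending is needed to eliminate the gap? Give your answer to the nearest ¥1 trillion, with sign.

MPC = 1 − MPS = 1 − 0.338 = 0.662.
Spending multiplier = 1/(1 − c(1−t)) = 1/(1 − 0.662×0.71) = 1/0.52998 ≈ 1.887.
Need ΔY = +¥169 trillion, so ΔG = ΔY/k = (+¥169 trillion) × 0.52998 ≈ +¥90 trillion.
The government should increase government spending by ¥90 trillion.

+¥90 trillion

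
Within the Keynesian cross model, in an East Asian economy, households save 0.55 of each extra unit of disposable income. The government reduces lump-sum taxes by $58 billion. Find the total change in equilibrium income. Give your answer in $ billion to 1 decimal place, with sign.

MPC = 1 − MPS = 1 − 0.55 = 0.45.
A lump-sum tax change of −$58 billion shifts disposable income by +$58 billion; first-round consumption changes by −c × ΔT = −0.45 × (−$58 billion) = +$26.1 billion.
Expenditure multiplier = 1/(1 − MPC) = 1/(1 − 0.45) = 1/0.55 ≈ 1.818.
The tax multiplier is −c × k ≈ −0.818, so ΔY = k × (−c·ΔT) = (+$26.1 billion) / 0.55 ≈ +$47.5 billion.

+$47.5 billion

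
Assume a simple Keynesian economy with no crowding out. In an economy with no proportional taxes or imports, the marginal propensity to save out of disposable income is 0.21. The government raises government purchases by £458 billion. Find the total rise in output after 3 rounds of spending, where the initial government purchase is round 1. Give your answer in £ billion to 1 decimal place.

£1,105.7 billion

MPC = 1 − MPS = 1 − 0.21 = 0.79.
Round 1 adds ΔG = £458 billion; each later round is MPC = 0.79 times the previous.
After 3 rounds: 458 + 361.82 + 285.8378 = ΔG·(1 − c^3)/(1 − c) = 458 × (1 − 0.493039)/0.21 ≈ £1,105.7 billion.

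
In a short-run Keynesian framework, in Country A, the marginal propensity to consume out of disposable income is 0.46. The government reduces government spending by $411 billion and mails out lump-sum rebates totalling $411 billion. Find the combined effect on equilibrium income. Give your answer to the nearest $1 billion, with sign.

−$411 billion

Expenditure multiplier = 1/(1 − MPC) = 1/(1 − 0.46) = 1/0.54 ≈ 1.852.
ΔG contributes k·ΔG = (−$411 billion) / 0.54 ≈ −$761.1 billion.
ΔT of −$411 billion changes first-round spending by −c·ΔT = +$189.06 billion, contributing k·(−c·ΔT) = (+$189.06 billion) / 0.54 ≈ +$350.1 billion.
With ΔG = ΔT and no other leakages, the balanced-budget multiplier is 1, so ΔY = ΔG = −$411 billion.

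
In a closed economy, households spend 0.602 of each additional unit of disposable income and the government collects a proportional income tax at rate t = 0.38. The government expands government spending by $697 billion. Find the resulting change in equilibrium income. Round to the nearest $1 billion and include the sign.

Spending multiplier = 1/(1 − c(1−t)) = 1/(1 − 0.602×0.62) = 1/0.62676 ≈ 1.596.
ΔY = k × ΔG = (+$697 billion) / 0.62676 ≈ +$1,112 billion.

+$1,112 billion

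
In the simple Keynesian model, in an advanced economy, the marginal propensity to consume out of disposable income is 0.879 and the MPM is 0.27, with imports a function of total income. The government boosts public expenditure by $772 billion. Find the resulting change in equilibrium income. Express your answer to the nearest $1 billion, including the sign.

+$1,974 billion

Government-spending multiplier = 1/(1 − c + m) = 1/(1 − 0.879 + 0.27) = 1/0.391 ≈ 2.558.
ΔY = k × ΔG = (+$772 billion) / 0.391 ≈ +$1,974 billion.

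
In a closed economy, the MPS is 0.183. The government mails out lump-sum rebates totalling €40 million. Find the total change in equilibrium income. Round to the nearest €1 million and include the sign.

MPC = 1 − MPS = 1 − 0.183 = 0.817.
A lump-sum tax change of −€40 million shifts disposable income by +€40 million; first-round consumption changes by −c × ΔT = −0.817 × (−€40 million) = +€32.68 million.
Expenditure multiplier = 1/(1 − MPC) = 1/(1 − 0.817) = 1/0.183 ≈ 5.464.
The tax multiplier is −c × k ≈ −4.464, so ΔY = k × (−c·ΔT) = (+€32.68 million) / 0.183 ≈ +€179 million.

+€179 million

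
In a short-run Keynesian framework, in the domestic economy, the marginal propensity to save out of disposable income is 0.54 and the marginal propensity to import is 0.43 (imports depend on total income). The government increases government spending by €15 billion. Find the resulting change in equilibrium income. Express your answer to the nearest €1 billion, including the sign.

+€15 billion

MPC = 1 − MPS = 1 − 0.54 = 0.46.
Government-spending multiplier = 1/(1 − c + m) = 1/(1 − 0.46 + 0.43) = 1/0.97 ≈ 1.031.
ΔY = k × ΔG = (+€15 billion) / 0.97 ≈ +€15 billion.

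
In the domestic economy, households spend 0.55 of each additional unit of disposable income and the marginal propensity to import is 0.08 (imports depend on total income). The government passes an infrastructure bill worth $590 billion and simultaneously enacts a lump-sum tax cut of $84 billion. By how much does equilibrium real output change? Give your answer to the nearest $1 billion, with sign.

+$1,200 billion

Expenditure multiplier = 1/(1 − c + m) = 1/(1 − 0.55 + 0.08) = 1/0.53 ≈ 1.887.
ΔG contributes k·ΔG = (+$590 billion) / 0.53 ≈ +$1,113.2 billion.
ΔT of −$84 billion changes first-round spending by −c·ΔT = +$46.2 billion, contributing k·(−c·ΔT) = (+$46.2 billion) / 0.53 ≈ +$87.2 billion.
Net ΔY = k(ΔG − c·ΔT) = (+$636.2 billion) / 0.53 ≈ +$1,200 billion.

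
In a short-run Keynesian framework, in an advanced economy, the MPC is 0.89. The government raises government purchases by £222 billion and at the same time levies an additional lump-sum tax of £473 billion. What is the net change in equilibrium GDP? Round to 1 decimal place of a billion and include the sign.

Expenditure multiplier = 1/(1 − MPC) = 1/(1 − 0.89) = 1/0.11 ≈ 9.091.
ΔG contributes k·ΔG = (+£222 billion) / 0.11 ≈ +£2,018.2 billion.
ΔT of +£473 billion changes first-round spending by −c·ΔT = −£420.97 billion, contributing k·(−c·ΔT) = (−£420.97 billion) / 0.11 = −£3,827 billion.
Net ΔY = k(ΔG − c·ΔT) = (−£198.97 billion) / 0.11 ≈ −£1,808.8 billion.

−£1,808.8 billion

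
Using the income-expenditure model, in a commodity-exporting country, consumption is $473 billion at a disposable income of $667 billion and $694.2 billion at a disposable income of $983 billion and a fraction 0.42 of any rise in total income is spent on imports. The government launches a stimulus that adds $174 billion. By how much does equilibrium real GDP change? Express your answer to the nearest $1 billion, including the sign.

+$242 billion

MPC = ΔC/ΔYd = (694.2 − 473)/(983 − 667) = 221.2/316 = 0.7.
Spending multiplier = 1/(1 − c + m) = 1/(1 − 0.7 + 0.42) = 1/0.72 ≈ 1.389.
ΔY = k × ΔG = (+$174 billion) / 0.72 ≈ +$242 billion.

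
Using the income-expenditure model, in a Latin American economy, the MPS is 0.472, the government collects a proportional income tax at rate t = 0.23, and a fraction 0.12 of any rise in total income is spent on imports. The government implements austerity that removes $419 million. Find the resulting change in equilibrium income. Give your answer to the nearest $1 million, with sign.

−$587 million

MPC = 1 − MPS = 1 − 0.472 = 0.528.
Expenditure multiplier = 1/(1 − c(1−t) + m) = 1/(1 − 0.528×0.77 + 0.12) = 1/0.71344 ≈ 1.402.
ΔY = k × ΔG = (−$419 million) / 0.71344 ≈ −$587 million.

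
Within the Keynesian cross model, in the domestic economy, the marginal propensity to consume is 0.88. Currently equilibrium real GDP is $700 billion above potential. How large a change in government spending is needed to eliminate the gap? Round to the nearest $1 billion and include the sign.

Spending multiplier = 1/(1 − MPC) = 1/(1 − 0.88) = 1/0.12 ≈ 8.333.
Need ΔY = −$700 billion, so ΔG = ΔY/k = (−$700 billion) × 0.12 = −$84 billion.
The government should cut government spending by $84 billion.

−$84 billion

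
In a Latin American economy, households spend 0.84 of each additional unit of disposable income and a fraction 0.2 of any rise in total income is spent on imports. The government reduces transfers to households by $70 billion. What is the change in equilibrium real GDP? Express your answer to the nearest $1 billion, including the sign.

The transfer change shifts disposable income by −$70 billion, so first-round consumption changes by c·ΔTR = 0.84 × (−$70 billion) = −$58.8 billion.
Expenditure multiplier = 1/(1 − c + m) = 1/(1 − 0.84 + 0.2) = 1/0.36 ≈ 2.778.
The transfer multiplier is c × k ≈ 2.333, so ΔY = k × (c·ΔTR) = (−$58.8 billion) / 0.36 ≈ −$163 billion.

−$163 billion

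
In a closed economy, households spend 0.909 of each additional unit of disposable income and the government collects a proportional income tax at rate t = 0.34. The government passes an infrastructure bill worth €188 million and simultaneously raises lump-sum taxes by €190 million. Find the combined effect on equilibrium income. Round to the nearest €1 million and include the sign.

Expenditure multiplier = 1/(1 − c(1−t)) = 1/(1 − 0.909×0.66) = 1/0.40006 ≈ 2.5.
ΔG contributes k·ΔG = (+€188 million) / 0.40006 ≈ +€469.9 million.
ΔT of +€190 million changes first-round spending by −c·ΔT = −€172.71 million, contributing k·(−c·ΔT) = (−€172.71 million) / 0.40006 ≈ −€431.7 million.
Net ΔY = k(ΔG − c·ΔT) = (+€15.29 million) / 0.40006 ≈ +€38 million.

+€38 million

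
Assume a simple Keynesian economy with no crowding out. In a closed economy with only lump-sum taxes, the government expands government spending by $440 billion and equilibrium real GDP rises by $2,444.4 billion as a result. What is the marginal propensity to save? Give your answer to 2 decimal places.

Implied spending multiplier k = ΔY/ΔG = 2,444.4/440 ≈ 5.5555.
Since k = 1/(1 − MPC), MPC = 1 − 1/k = 1 − ΔG/ΔY = 1 − 440/2,444.4 ≈ 0.82.
MPS = 1 − MPC = 0.18.

0.18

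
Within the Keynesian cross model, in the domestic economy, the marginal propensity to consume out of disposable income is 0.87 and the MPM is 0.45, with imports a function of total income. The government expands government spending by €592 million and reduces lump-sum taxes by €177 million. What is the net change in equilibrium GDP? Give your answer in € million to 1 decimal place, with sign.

Expenditure multiplier = 1/(1 − c + m) = 1/(1 − 0.87 + 0.45) = 1/0.58 ≈ 1.724.
ΔG contributes k·ΔG = (+€592 million) / 0.58 ≈ +€1,020.7 million.
ΔT of −€177 million changes first-round spending by −c·ΔT = +€153.99 million, contributing k·(−c·ΔT) = (+€153.99 million) / 0.58 = +€265.5 million.
Net ΔY = k(ΔG − c·ΔT) = (+€745.99 million) / 0.58 ≈ +€1,286.2 million.

+€1,286.2 million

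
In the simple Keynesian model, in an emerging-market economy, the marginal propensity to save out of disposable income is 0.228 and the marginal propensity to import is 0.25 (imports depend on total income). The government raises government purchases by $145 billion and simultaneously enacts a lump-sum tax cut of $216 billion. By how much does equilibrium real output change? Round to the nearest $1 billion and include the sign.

+$652 billion

MPC = 1 − MPS = 1 − 0.228 = 0.772.
Expenditure multiplier = 1/(1 − c + m) = 1/(1 − 0.772 + 0.25) = 1/0.478 ≈ 2.092.
ΔG contributes k·ΔG = (+$145 billion) / 0.478 ≈ +$303.3 billion.
ΔT of −$216 billion changes first-round spending by −c·ΔT = +$166.752 billion, contributing k·(−c·ΔT) = (+$166.752 billion) / 0.478 ≈ +$348.9 billion.
Net ΔY = k(ΔG − c·ΔT) = (+$311.752 billion) / 0.478 ≈ +$652 billion.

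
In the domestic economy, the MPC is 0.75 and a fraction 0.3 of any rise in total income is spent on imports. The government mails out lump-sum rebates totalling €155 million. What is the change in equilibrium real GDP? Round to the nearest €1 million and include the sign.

A lump-sum tax change of −€155 million shifts disposable income by +€155 million; first-round consumption changes by −c × ΔT = −0.75 × (−€155 million) = +€116.25 million.
Expenditure multiplier = 1/(1 − c + m) = 1/(1 − 0.75 + 0.3) = 1/0.55 ≈ 1.818.
The tax multiplier is −c × k ≈ −1.364, so ΔY = k × (−c·ΔT) = (+€116.25 million) / 0.55 ≈ +€211 million.

+€211 million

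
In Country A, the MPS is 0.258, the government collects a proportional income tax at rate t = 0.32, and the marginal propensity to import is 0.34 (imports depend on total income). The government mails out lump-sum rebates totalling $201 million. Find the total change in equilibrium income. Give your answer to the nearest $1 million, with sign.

+$179 million

MPC = 1 − MPS = 1 − 0.258 = 0.742.
A lump-sum tax change of −$201 million shifts disposable income by +$201 million; first-round consumption changes by −c × ΔT = −0.742 × (−$201 million) = +$149.142 million.
Expenditure multiplier = 1/(1 − c(1−t) + m) = 1/(1 − 0.742×0.68 + 0.34) = 1/0.83544 ≈ 1.197.
The tax multiplier is −c × k ≈ −0.888, so ΔY = k × (−c·ΔT) = (+$149.142 million) / 0.83544 ≈ +$179 million.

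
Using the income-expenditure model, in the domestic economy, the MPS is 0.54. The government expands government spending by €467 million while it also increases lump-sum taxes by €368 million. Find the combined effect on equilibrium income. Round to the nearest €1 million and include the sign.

MPC = 1 − MPS = 1 − 0.54 = 0.46.
Expenditure multiplier = 1/(1 − MPC) = 1/(1 − 0.46) = 1/0.54 ≈ 1.852.
ΔG contributes k·ΔG = (+€467 million) / 0.54 ≈ +€864.8 million.
ΔT of +€368 million changes first-round spending by −c·ΔT = −€169.28 million, contributing k·(−c·ΔT) = (−€169.28 million) / 0.54 ≈ −€313.5 million.
Net ΔY = k(ΔG − c·ΔT) = (+€297.72 million) / 0.54 ≈ +€551 million.

+€551 million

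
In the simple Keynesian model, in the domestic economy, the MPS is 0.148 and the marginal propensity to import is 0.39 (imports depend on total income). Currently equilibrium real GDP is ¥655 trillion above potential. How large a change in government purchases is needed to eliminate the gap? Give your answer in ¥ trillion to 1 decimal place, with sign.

−¥352.4 trillion

MPC = 1 − MPS = 1 − 0.148 = 0.852.
Spending multiplier = 1/(1 − c + m) = 1/(1 − 0.852 + 0.39) = 1/0.538 ≈ 1.859.
Need ΔY = −¥655 trillion, so ΔG = ΔY/k = (−¥655 trillion) × 0.538 ≈ −¥352.4 trillion.
The government should cut government purchases by ¥352.4 trillion.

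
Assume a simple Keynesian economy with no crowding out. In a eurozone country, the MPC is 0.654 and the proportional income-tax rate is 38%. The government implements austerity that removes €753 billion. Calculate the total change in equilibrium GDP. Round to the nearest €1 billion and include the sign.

Spending multiplier = 1/(1 − c(1−t)) = 1/(1 − 0.654×0.62) = 1/0.59452 ≈ 1.682.
ΔY = k × ΔG = (−€753 billion) / 0.59452 ≈ −€1,267 billion.

−€1,267 billion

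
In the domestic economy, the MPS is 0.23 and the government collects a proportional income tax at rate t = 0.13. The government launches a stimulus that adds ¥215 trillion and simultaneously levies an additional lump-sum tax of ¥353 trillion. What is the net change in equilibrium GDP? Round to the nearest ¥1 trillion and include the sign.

MPC = 1 − MPS = 1 − 0.23 = 0.77.
Expenditure multiplier = 1/(1 − c(1−t)) = 1/(1 − 0.77×0.87) = 1/0.3301 ≈ 3.029.
ΔG contributes k·ΔG = (+¥215 trillion) / 0.3301 ≈ +¥651.3 trillion.
ΔT of +¥353 trillion changes first-round spending by −c·ΔT = −¥271.81 trillion, contributing k·(−c·ΔT) = (−¥271.81 trillion) / 0.3301 ≈ −¥823.4 trillion.
Net ΔY = k(ΔG − c·ΔT) = (−¥56.81 trillion) / 0.3301 ≈ −¥172 trillion.

−¥172 trillion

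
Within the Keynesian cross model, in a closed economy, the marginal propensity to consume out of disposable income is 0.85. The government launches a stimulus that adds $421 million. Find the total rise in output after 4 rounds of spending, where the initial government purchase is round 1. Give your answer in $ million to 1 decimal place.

Round 1 adds ΔG = $421 million; each later round is MPC = 0.85 times the previous.
After 4 rounds: 421 + 357.85 + 304.1725 + 258.546625 = ΔG·(1 − c^4)/(1 − c) = 421 × (1 − 0.52200625)/0.15 ≈ $1,341.6 million.

$1,341.6 million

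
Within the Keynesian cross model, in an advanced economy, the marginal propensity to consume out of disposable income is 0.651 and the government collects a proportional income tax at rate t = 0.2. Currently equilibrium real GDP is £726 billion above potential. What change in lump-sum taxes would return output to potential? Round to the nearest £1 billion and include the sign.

Spending multiplier = 1/(1 − c(1−t)) = 1/(1 − 0.651×0.8) = 1/0.4792 ≈ 2.087.
Tax multiplier = −c·k = −0.651/0.4792 ≈ −1.359. Need ΔY = −£726 billion, so ΔT = ΔY/(−c·k) = −(−£726 billion) × 0.4792 / 0.651 ≈ +£534 billion.
The government should raise lump-sum taxes by £534 billion.

+£534 billion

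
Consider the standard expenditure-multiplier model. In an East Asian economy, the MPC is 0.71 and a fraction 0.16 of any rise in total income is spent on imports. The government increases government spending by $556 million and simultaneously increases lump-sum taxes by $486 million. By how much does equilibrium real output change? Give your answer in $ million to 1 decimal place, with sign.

+$468.8 million

Expenditure multiplier = 1/(1 − c + m) = 1/(1 − 0.71 + 0.16) = 1/0.45 ≈ 2.222.
ΔG contributes k·ΔG = (+$556 million) / 0.45 ≈ +$1,235.6 million.
ΔT of +$486 million changes first-round spending by −c·ΔT = −$345.06 million, contributing k·(−c·ΔT) = (−$345.06 million) / 0.45 = −$766.8 million.
Net ΔY = k(ΔG − c·ΔT) = (+$210.94 million) / 0.45 ≈ +$468.8 million.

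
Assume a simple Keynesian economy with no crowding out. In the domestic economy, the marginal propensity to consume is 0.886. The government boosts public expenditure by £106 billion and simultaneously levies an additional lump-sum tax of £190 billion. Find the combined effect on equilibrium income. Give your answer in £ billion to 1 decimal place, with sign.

−£546.8 billion

Expenditure multiplier = 1/(1 − MPC) = 1/(1 − 0.886) = 1/0.114 ≈ 8.772.
ΔG contributes k·ΔG = (+£106 billion) / 0.114 ≈ +£929.8 billion.
ΔT of +£190 billion changes first-round spending by −c·ΔT = −£168.34 billion, contributing k·(−c·ΔT) = (−£168.34 billion) / 0.114 ≈ −£1,476.7 billion.
Net ΔY = k(ΔG − c·ΔT) = (−£62.34 billion) / 0.114 ≈ −£546.8 billion.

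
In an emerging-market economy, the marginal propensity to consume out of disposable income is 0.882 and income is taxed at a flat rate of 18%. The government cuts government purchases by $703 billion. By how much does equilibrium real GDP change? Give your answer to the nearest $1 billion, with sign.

−$2,540 billion

Government-spending multiplier = 1/(1 − c(1−t)) = 1/(1 − 0.882×0.82) = 1/0.27676 ≈ 3.613.
ΔY = k × ΔG = (−$703 billion) / 0.27676 ≈ −$2,540 billion.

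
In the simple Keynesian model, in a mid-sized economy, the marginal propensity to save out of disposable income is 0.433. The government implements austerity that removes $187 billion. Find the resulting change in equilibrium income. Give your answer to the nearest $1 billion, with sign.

MPC = 1 − MPS = 1 − 0.433 = 0.567.
Government-spending multiplier = 1/(1 − MPC) = 1/(1 − 0.567) = 1/0.433 ≈ 2.309.
ΔY = k × ΔG = (−$187 billion) / 0.433 ≈ −$432 billion.

−$432 billion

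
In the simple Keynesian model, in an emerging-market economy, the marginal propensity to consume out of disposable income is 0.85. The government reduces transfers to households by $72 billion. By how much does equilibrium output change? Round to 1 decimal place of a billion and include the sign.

The transfer change shifts disposable income by −$72 billion, so first-round consumption changes by c·ΔTR = 0.85 × (−$72 billion) = −$61.2 billion.
Expenditure multiplier = 1/(1 − MPC) = 1/(1 − 0.85) = 1/0.15 ≈ 6.667.
The transfer multiplier is c × k ≈ 5.667, so ΔY = k × (c·ΔTR) = (−$61.2 billion) / 0.15 = −$408 billion.

−$408.0 billion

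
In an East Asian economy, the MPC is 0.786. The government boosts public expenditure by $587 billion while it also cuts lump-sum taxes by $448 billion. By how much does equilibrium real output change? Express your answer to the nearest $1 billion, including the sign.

Expenditure multiplier = 1/(1 − MPC) = 1/(1 − 0.786) = 1/0.214 ≈ 4.673.
ΔG contributes k·ΔG = (+$587 billion) / 0.214 ≈ +$2,743 billion.
ΔT of −$448 billion changes first-round spending by −c·ΔT = +$352.128 billion, contributing k·(−c·ΔT) = (+$352.128 billion) / 0.214 ≈ +$1,645.5 billion.
Net ΔY = k(ΔG − c·ΔT) = (+$939.128 billion) / 0.214 ≈ +$4,388 billion.

+$4,388 billion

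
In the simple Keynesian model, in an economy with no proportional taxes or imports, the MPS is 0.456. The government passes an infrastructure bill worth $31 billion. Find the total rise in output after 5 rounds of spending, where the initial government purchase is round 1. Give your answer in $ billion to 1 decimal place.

$64.7 billion

MPC = 1 − MPS = 1 − 0.456 = 0.544.
Round 1 adds ΔG = $31 billion; each later round is MPC = 0.544 times the previous.
After 5 rounds: 31 + 16.864 + 9.174016 + 4.990664704 + 2.714921598976 = ΔG·(1 − c^5)/(1 − c) = 31 × (1 − 0.047642495156224)/0.456 ≈ $64.7 billion.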